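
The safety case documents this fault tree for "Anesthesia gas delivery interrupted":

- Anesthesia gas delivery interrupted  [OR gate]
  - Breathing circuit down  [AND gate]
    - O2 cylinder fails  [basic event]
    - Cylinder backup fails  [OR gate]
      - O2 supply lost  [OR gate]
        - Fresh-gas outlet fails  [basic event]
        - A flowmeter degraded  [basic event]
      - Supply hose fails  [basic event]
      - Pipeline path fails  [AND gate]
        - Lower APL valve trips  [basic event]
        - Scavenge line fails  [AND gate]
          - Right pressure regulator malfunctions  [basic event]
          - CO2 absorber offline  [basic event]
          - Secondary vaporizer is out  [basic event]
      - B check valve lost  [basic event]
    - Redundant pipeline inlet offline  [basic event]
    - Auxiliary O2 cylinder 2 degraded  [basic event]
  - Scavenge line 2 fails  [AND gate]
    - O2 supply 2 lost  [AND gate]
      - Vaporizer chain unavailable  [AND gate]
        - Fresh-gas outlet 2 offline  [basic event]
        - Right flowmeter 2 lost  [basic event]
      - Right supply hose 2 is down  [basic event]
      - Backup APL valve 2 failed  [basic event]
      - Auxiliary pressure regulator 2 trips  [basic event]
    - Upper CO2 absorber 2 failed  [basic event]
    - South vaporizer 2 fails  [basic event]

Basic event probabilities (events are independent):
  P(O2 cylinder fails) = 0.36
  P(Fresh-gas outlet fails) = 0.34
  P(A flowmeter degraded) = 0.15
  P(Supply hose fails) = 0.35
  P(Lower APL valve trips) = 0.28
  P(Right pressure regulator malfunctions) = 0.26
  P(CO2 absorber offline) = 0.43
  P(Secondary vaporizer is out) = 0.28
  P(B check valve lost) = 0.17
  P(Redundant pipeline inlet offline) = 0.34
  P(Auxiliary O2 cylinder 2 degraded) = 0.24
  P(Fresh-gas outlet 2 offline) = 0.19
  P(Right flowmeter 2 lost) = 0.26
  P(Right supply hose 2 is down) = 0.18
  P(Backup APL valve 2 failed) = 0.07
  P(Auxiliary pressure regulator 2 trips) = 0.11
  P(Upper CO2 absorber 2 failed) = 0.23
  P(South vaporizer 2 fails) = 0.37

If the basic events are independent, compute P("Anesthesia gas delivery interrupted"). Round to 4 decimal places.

0.0206

P(O2 supply lost) [OR] = 1 − (1−0.34) × (1−0.15) = 0.439000
P(Scavenge line fails) [AND] = 0.26 × 0.43 × 0.28 = 0.031304
P(Pipeline path fails) [AND] = 0.28 × 0.031304 = 0.008765
P(Cylinder backup fails) [OR] = 1 − (1−0.439000) × (1−0.35) × (1−0.008765) × (1−0.17) = 0.699993
P(Breathing circuit down) [AND] = 0.36 × 0.699993 × 0.34 × 0.24 = 0.020563
P(Vaporizer chain unavailable) [AND] = 0.19 × 0.26 = 0.049400
P(O2 supply 2 lost) [AND] = 0.049400 × 0.18 × 0.07 × 0.11 = 0.000068
P(Scavenge line 2 fails) [AND] = 0.000068 × 0.23 × 0.37 = 0.000006
P(Anesthesia gas delivery interrupted) [OR] = 1 − (1−0.020563) × (1−0.000006) = 0.020569
Rounded to 4 decimal places: P(Anesthesia gas delivery interrupted) ≈ 0.0206.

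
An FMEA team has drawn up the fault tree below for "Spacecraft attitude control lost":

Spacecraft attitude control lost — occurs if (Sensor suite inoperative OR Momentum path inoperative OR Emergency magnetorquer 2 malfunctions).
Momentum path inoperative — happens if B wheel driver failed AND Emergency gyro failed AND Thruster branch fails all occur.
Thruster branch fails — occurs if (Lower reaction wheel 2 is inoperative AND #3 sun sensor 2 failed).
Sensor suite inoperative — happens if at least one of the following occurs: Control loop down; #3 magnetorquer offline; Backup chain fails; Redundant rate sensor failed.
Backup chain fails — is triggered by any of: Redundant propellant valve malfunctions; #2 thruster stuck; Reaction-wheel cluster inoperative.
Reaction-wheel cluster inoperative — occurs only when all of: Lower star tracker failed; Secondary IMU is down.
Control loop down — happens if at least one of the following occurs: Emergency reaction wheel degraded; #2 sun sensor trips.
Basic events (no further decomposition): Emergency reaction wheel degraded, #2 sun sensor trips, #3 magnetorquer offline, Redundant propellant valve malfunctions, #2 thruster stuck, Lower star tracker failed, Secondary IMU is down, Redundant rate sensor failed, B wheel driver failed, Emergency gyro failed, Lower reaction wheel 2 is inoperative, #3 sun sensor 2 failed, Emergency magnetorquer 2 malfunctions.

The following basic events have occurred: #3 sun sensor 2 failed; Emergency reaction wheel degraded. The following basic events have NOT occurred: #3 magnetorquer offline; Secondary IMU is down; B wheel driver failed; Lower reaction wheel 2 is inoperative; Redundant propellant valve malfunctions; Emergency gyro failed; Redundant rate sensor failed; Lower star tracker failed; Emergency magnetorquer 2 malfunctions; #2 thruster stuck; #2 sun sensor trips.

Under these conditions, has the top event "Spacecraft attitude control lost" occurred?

Control loop down [OR]: Emergency reaction wheel degraded=occurs, #2 sun sensor trips=not → at least one input occurs → occurs.
Reaction-wheel cluster inoperative [AND]: Lower star tracker failed=not, Secondary IMU is down=not → not all inputs occur → does not occur.
Backup chain fails [OR]: Redundant propellant valve malfunctions=not, #2 thruster stuck=not, Reaction-wheel cluster inoperative=not → no input occurs → does not occur.
Sensor suite inoperative [OR]: Control loop down=occurs, #3 magnetorquer offline=not, Backup chain fails=not, Redundant rate sensor failed=not → at least one input occurs → occurs.
Thruster branch fails [AND]: Lower reaction wheel 2 is inoperative=not, #3 sun sensor 2 failed=occurs → not all inputs occur → does not occur.
Momentum path inoperative [AND]: B wheel driver failed=not, Emergency gyro failed=not, Thruster branch fails=not → not all inputs occur → does not occur.
Spacecraft attitude control lost [OR]: Sensor suite inoperative=occurs, Momentum path inoperative=not, Emergency magnetorquer 2 malfunctions=not → at least one input occurs → occurs.

Yes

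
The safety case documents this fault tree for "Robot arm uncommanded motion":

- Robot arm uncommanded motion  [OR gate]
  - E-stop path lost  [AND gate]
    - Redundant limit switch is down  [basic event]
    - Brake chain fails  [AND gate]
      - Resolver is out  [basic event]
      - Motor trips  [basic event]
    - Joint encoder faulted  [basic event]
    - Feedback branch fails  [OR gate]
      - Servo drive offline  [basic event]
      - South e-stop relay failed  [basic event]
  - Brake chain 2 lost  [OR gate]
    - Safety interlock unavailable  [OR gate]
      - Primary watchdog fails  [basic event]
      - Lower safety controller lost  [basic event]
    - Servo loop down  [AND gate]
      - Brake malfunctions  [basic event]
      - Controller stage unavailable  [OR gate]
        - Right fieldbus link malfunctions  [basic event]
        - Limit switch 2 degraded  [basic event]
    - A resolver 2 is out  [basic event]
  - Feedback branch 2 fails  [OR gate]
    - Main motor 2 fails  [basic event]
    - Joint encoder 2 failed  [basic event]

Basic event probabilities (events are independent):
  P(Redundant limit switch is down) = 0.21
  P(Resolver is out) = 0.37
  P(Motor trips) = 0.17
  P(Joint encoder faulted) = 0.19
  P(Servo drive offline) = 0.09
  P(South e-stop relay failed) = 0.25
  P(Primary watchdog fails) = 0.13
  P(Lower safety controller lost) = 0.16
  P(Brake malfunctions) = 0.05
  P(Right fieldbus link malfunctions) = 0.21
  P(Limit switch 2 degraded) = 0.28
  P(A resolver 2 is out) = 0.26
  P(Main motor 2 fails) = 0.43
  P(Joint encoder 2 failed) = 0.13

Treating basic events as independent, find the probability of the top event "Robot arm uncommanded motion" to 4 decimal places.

0.7378

P(Brake chain fails) [AND] = 0.37 × 0.17 = 0.062900
P(Feedback branch fails) [OR] = 1 − (1−0.09) × (1−0.25) = 0.317500
P(E-stop path lost) [AND] = 0.21 × 0.062900 × 0.19 × 0.317500 = 0.000797
P(Safety interlock unavailable) [OR] = 1 − (1−0.13) × (1−0.16) = 0.269200
P(Controller stage unavailable) [OR] = 1 − (1−0.21) × (1−0.28) = 0.431200
P(Servo loop down) [AND] = 0.05 × 0.431200 = 0.021560
P(Brake chain 2 lost) [OR] = 1 − (1−0.269200) × (1−0.021560) × (1−0.26) = 0.470867
P(Feedback branch 2 fails) [OR] = 1 − (1−0.43) × (1−0.13) = 0.504100
P(Robot arm uncommanded motion) [OR] = 1 − (1−0.000797) × (1−0.470867) × (1−0.504100) = 0.737812
Rounded to 4 decimal places: P(Robot arm uncommanded motion) ≈ 0.7378.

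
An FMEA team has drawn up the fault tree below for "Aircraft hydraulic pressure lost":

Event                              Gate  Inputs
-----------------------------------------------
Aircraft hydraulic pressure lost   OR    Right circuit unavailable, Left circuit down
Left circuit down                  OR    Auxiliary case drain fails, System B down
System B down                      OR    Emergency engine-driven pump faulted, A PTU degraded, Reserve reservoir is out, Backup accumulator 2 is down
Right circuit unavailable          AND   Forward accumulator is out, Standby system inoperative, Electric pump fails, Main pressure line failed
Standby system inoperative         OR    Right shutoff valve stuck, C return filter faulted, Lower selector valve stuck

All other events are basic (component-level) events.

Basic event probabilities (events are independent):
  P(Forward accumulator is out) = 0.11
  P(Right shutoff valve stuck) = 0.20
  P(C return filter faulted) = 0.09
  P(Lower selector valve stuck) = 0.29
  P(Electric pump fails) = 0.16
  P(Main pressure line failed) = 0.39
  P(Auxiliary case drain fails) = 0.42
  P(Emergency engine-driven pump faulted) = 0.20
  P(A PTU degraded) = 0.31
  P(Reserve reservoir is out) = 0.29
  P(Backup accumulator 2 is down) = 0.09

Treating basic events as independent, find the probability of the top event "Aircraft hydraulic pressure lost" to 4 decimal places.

0.7938

P(Standby system inoperative) [OR] = 1 − (1−0.20) × (1−0.09) × (1−0.29) = 0.483120
P(Right circuit unavailable) [AND] = 0.11 × 0.483120 × 0.16 × 0.39 = 0.003316
P(System B down) [OR] = 1 − (1−0.20) × (1−0.31) × (1−0.29) × (1−0.09) = 0.643353
P(Left circuit down) [OR] = 1 − (1−0.42) × (1−0.643353) = 0.793145
P(Aircraft hydraulic pressure lost) [OR] = 1 − (1−0.003316) × (1−0.793145) = 0.793831
Rounded to 4 decimal places: P(Aircraft hydraulic pressure lost) ≈ 0.7938.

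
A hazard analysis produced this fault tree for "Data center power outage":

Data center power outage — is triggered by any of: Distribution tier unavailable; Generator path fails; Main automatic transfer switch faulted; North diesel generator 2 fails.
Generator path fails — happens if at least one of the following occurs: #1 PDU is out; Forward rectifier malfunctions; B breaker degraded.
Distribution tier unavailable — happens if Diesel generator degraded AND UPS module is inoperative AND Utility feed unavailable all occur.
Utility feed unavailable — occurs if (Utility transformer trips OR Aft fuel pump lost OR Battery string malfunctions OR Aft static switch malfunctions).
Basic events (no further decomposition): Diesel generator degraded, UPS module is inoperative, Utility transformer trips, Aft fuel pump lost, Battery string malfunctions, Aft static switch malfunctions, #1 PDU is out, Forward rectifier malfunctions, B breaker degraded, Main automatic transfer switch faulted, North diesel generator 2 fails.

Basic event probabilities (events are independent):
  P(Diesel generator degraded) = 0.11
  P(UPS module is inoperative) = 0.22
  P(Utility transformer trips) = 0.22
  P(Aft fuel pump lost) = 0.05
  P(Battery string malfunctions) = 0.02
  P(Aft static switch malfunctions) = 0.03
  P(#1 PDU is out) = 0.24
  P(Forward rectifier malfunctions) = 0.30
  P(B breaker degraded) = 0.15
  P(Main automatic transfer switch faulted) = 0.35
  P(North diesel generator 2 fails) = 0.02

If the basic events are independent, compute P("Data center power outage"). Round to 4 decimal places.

P(Utility feed unavailable) [OR] = 1 − (1−0.22) × (1−0.05) × (1−0.02) × (1−0.03) = 0.295605
P(Distribution tier unavailable) [AND] = 0.11 × 0.22 × 0.295605 = 0.007154
P(Generator path fails) [OR] = 1 − (1−0.24) × (1−0.30) × (1−0.15) = 0.547800
P(Data center power outage) [OR] = 1 − (1−0.007154) × (1−0.547800) × (1−0.35) × (1−0.02) = 0.714009
Rounded to 4 decimal places: P(Data center power outage) ≈ 0.7140.

0.7140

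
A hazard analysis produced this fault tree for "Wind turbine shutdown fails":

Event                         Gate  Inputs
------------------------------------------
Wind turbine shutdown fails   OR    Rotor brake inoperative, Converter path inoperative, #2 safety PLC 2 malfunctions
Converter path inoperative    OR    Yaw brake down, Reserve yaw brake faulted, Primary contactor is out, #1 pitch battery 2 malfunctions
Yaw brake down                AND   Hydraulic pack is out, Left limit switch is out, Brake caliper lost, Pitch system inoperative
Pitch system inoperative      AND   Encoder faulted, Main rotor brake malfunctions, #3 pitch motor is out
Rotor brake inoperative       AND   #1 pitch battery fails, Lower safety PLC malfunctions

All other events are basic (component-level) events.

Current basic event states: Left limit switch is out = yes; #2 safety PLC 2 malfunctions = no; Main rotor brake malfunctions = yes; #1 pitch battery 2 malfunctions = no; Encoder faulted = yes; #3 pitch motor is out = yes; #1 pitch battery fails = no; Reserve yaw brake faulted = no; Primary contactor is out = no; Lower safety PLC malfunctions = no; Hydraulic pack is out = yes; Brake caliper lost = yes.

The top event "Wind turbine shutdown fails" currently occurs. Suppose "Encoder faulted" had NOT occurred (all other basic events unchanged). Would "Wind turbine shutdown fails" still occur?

Counterfactual: set "Encoder faulted" to not occurred.
Rotor brake inoperative [AND]: #1 pitch battery fails=not, Lower safety PLC malfunctions=not → not all inputs occur → does not occur.
Pitch system inoperative [AND]: Encoder faulted=not, Main rotor brake malfunctions=occurs, #3 pitch motor is out=occurs → not all inputs occur → does not occur.
Yaw brake down [AND]: Hydraulic pack is out=occurs, Left limit switch is out=occurs, Brake caliper lost=occurs, Pitch system inoperative=not → not all inputs occur → does not occur.
Converter path inoperative [OR]: Yaw brake down=not, Reserve yaw brake faulted=not, Primary contactor is out=not, #1 pitch battery 2 malfunctions=not → no input occurs → does not occur.
Wind turbine shutdown fails [OR]: Rotor brake inoperative=not, Converter path inoperative=not, #2 safety PLC 2 malfunctions=not → no input occurs → does not occur.

No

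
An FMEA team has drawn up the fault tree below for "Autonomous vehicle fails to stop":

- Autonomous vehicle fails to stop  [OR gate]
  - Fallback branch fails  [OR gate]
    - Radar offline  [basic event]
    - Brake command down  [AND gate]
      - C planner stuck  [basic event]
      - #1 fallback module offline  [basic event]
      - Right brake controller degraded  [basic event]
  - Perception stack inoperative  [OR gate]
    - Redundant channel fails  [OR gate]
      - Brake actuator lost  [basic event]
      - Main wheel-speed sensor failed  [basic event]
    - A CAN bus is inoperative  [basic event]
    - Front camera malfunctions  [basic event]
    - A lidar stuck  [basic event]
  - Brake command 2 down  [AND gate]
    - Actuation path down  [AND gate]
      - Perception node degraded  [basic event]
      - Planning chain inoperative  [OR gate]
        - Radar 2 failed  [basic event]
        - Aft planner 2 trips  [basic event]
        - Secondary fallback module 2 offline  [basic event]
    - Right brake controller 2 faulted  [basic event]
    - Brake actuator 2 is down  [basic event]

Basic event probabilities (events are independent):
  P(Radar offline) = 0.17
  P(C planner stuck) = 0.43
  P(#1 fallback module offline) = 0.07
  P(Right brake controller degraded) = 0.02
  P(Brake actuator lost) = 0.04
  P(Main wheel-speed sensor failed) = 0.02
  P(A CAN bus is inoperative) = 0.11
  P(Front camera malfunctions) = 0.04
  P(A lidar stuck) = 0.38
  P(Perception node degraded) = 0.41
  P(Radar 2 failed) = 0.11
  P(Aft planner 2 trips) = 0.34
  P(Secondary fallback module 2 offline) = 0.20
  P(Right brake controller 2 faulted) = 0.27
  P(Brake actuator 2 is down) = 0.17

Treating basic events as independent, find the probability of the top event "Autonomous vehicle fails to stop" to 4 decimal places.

P(Brake command down) [AND] = 0.43 × 0.07 × 0.02 = 0.000602
P(Fallback branch fails) [OR] = 1 − (1−0.17) × (1−0.000602) = 0.170500
P(Redundant channel fails) [OR] = 1 − (1−0.04) × (1−0.02) = 0.059200
P(Perception stack inoperative) [OR] = 1 − (1−0.059200) × (1−0.11) × (1−0.04) × (1−0.38) = 0.501632
P(Planning chain inoperative) [OR] = 1 − (1−0.11) × (1−0.34) × (1−0.20) = 0.530080
P(Actuation path down) [AND] = 0.41 × 0.530080 = 0.217333
P(Brake command 2 down) [AND] = 0.217333 × 0.27 × 0.17 = 0.009976
P(Autonomous vehicle fails to stop) [OR] = 1 − (1−0.170500) × (1−0.501632) × (1−0.009976) = 0.590728
Rounded to 4 decimal places: P(Autonomous vehicle fails to stop) ≈ 0.5907.

0.5907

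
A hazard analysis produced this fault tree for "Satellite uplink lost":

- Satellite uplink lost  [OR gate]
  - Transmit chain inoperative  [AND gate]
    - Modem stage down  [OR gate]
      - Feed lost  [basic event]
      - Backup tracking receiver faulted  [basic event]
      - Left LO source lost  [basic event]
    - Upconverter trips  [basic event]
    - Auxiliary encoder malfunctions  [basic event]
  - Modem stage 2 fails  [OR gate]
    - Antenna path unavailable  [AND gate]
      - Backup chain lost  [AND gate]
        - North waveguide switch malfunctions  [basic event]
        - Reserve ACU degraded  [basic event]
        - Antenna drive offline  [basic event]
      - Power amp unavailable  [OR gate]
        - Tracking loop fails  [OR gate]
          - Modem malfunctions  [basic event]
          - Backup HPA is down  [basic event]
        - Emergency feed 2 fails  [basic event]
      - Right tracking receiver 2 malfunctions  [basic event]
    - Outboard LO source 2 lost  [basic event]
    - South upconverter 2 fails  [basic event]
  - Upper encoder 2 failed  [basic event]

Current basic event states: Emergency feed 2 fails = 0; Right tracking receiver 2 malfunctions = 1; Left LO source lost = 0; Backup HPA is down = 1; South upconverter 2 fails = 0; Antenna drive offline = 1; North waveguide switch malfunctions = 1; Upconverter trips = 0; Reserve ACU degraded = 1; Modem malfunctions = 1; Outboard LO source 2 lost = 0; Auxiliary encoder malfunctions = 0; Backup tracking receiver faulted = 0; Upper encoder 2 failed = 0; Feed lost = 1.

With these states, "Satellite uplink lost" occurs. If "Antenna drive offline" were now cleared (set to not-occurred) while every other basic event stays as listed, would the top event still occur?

Counterfactual: set "Antenna drive offline" to not occurred.
Modem stage down [OR]: Feed lost=occurs, Backup tracking receiver faulted=not, Left LO source lost=not → at least one input occurs → occurs.
Transmit chain inoperative [AND]: Modem stage down=occurs, Upconverter trips=not, Auxiliary encoder malfunctions=not → not all inputs occur → does not occur.
Backup chain lost [AND]: North waveguide switch malfunctions=occurs, Reserve ACU degraded=occurs, Antenna drive offline=not → not all inputs occur → does not occur.
Tracking loop fails [OR]: Modem malfunctions=occurs, Backup HPA is down=occurs → at least one input occurs → occurs.
Power amp unavailable [OR]: Tracking loop fails=occurs, Emergency feed 2 fails=not → at least one input occurs → occurs.
Antenna path unavailable [AND]: Backup chain lost=not, Power amp unavailable=occurs, Right tracking receiver 2 malfunctions=occurs → not all inputs occur → does not occur.
Modem stage 2 fails [OR]: Antenna path unavailable=not, Outboard LO source 2 lost=not, South upconverter 2 fails=not → no input occurs → does not occur.
Satellite uplink lost [OR]: Transmit chain inoperative=not, Modem stage 2 fails=not, Upper encoder 2 failed=not → no input occurs → does not occur.

No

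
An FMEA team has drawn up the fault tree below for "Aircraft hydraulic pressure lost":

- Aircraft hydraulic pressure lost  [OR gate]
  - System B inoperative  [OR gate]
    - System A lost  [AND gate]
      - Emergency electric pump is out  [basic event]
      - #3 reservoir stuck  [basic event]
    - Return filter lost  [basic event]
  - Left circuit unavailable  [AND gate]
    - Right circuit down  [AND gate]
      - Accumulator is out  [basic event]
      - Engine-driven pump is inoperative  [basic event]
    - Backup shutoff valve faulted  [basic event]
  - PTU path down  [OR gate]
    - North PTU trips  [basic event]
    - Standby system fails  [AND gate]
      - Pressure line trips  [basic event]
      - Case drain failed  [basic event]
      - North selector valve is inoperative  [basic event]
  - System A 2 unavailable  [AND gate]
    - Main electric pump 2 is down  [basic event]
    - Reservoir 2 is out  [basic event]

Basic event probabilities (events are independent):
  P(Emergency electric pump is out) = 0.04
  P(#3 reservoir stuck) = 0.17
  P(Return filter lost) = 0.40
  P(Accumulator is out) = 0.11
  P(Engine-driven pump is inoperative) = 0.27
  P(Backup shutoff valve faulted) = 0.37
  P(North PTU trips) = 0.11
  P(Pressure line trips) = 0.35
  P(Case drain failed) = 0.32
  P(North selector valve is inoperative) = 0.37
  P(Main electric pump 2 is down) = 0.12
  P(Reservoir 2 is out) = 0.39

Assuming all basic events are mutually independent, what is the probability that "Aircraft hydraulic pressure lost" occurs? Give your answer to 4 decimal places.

0.5207

P(System A lost) [AND] = 0.04 × 0.17 = 0.006800
P(System B inoperative) [OR] = 1 − (1−0.006800) × (1−0.40) = 0.404080
P(Right circuit down) [AND] = 0.11 × 0.27 = 0.029700
P(Left circuit unavailable) [AND] = 0.029700 × 0.37 = 0.010989
P(Standby system fails) [AND] = 0.35 × 0.32 × 0.37 = 0.041440
P(PTU path down) [OR] = 1 − (1−0.11) × (1−0.041440) = 0.146882
P(System A 2 unavailable) [AND] = 0.12 × 0.39 = 0.046800
P(Aircraft hydraulic pressure lost) [OR] = 1 − (1−0.404080) × (1−0.010989) × (1−0.146882) × (1−0.046800) = 0.520728
Rounded to 4 decimal places: P(Aircraft hydraulic pressure lost) ≈ 0.5207.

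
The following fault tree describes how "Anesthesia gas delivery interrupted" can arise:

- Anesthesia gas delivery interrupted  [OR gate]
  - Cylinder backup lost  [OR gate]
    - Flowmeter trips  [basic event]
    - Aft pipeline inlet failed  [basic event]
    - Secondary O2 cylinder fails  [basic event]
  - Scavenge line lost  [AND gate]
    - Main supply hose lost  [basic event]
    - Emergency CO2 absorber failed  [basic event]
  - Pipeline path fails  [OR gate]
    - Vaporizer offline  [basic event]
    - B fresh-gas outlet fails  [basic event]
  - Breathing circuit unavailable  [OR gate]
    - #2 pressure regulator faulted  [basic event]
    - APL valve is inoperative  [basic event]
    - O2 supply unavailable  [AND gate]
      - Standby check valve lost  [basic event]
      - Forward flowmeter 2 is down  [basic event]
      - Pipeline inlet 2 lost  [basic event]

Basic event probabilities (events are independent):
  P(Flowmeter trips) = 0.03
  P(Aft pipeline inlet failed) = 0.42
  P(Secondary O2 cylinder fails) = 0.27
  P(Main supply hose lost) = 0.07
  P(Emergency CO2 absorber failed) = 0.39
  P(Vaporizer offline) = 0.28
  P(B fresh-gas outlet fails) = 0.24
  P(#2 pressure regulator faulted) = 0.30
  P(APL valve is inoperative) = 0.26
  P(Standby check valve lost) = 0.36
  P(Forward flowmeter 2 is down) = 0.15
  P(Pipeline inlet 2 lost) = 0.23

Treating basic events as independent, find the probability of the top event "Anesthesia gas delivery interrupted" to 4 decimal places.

0.8882

P(Cylinder backup lost) [OR] = 1 − (1−0.03) × (1−0.42) × (1−0.27) = 0.589302
P(Scavenge line lost) [AND] = 0.07 × 0.39 = 0.027300
P(Pipeline path fails) [OR] = 1 − (1−0.28) × (1−0.24) = 0.452800
P(O2 supply unavailable) [AND] = 0.36 × 0.15 × 0.23 = 0.012420
P(Breathing circuit unavailable) [OR] = 1 − (1−0.30) × (1−0.26) × (1−0.012420) = 0.488434
P(Anesthesia gas delivery interrupted) [OR] = 1 − (1−0.589302) × (1−0.027300) × (1−0.452800) × (1−0.488434) = 0.888172
Rounded to 4 decimal places: P(Anesthesia gas delivery interrupted) ≈ 0.8882.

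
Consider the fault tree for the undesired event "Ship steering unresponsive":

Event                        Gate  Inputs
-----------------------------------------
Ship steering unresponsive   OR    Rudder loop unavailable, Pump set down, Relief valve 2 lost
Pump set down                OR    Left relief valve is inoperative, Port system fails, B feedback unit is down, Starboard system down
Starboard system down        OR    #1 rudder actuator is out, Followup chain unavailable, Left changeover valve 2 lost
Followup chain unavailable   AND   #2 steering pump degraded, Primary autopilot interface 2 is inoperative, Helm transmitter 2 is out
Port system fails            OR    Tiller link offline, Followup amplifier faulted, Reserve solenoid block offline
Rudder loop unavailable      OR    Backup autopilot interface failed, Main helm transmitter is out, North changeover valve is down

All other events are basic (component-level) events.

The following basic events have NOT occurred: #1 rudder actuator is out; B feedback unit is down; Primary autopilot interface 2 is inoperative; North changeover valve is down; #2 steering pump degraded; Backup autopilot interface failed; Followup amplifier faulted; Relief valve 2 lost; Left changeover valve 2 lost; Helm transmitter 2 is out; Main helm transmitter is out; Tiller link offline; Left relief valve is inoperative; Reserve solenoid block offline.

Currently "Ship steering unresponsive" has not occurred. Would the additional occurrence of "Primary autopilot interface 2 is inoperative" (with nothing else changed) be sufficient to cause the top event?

No

Counterfactual: set "Primary autopilot interface 2 is inoperative" to occurred.
Rudder loop unavailable [OR]: Backup autopilot interface failed=not, Main helm transmitter is out=not, North changeover valve is down=not → no input occurs → does not occur.
Port system fails [OR]: Tiller link offline=not, Followup amplifier faulted=not, Reserve solenoid block offline=not → no input occurs → does not occur.
Followup chain unavailable [AND]: #2 steering pump degraded=not, Primary autopilot interface 2 is inoperative=occurs, Helm transmitter 2 is out=not → not all inputs occur → does not occur.
Starboard system down [OR]: #1 rudder actuator is out=not, Followup chain unavailable=not, Left changeover valve 2 lost=not → no input occurs → does not occur.
Pump set down [OR]: Left relief valve is inoperative=not, Port system fails=not, B feedback unit is down=not, Starboard system down=not → no input occurs → does not occur.
Ship steering unresponsive [OR]: Rudder loop unavailable=not, Pump set down=not, Relief valve 2 lost=not → no input occurs → does not occur.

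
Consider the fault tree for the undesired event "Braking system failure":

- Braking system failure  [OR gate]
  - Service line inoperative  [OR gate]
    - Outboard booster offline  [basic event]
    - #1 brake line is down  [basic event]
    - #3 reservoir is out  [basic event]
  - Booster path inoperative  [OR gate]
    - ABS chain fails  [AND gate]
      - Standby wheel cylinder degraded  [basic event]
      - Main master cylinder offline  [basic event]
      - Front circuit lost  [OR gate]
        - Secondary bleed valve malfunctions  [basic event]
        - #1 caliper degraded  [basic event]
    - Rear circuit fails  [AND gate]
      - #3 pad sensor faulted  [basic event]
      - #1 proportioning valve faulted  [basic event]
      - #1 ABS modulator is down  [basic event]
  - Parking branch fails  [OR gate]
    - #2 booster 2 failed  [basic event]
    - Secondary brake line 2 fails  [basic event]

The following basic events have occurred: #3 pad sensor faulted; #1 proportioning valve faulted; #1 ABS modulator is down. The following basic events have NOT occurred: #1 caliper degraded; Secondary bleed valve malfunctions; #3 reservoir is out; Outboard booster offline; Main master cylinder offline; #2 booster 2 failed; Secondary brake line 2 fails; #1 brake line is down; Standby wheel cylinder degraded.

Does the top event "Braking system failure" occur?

Service line inoperative [OR]: Outboard booster offline=not, #1 brake line is down=not, #3 reservoir is out=not → no input occurs → does not occur.
Front circuit lost [OR]: Secondary bleed valve malfunctions=not, #1 caliper degraded=not → no input occurs → does not occur.
ABS chain fails [AND]: Standby wheel cylinder degraded=not, Main master cylinder offline=not, Front circuit lost=not → not all inputs occur → does not occur.
Rear circuit fails [AND]: #3 pad sensor faulted=occurs, #1 proportioning valve faulted=occurs, #1 ABS modulator is down=occurs → all inputs occur → occurs.
Booster path inoperative [OR]: ABS chain fails=not, Rear circuit fails=occurs → at least one input occurs → occurs.
Parking branch fails [OR]: #2 booster 2 failed=not, Secondary brake line 2 fails=not → no input occurs → does not occur.
Braking system failure [OR]: Service line inoperative=not, Booster path inoperative=occurs, Parking branch fails=not → at least one input occurs → occurs.

Yes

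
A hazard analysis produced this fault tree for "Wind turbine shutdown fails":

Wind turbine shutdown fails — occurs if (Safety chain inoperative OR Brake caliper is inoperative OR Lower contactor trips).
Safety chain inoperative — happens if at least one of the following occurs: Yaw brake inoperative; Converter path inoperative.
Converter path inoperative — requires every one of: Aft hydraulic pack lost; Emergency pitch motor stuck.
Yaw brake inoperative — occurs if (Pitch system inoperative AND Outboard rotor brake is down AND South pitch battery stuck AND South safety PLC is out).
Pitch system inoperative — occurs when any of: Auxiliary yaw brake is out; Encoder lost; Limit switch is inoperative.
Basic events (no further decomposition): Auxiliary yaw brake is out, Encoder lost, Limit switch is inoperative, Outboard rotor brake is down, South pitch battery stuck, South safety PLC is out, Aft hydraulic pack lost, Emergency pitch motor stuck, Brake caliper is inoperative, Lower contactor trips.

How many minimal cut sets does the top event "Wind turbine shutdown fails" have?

6

Pitch system inoperative [OR]: union of children's cut sets → 3 cut set(s).
Yaw brake inoperative [AND]: one cut set from each child combined → 3 × 1 × 1 × 1 = 3 cut set(s).
Converter path inoperative [AND]: one cut set from each child combined → 1 × 1 = 1 cut set(s).
Safety chain inoperative [OR]: union of children's cut sets → 4 cut set(s).
Wind turbine shutdown fails [OR]: union of children's cut sets → 6 cut set(s).
Minimal cut sets: {Auxiliary yaw brake is out, Outboard rotor brake is down, South pitch battery stuck, South safety PLC is out}; {Encoder lost, Outboard rotor brake is down, South pitch battery stuck, South safety PLC is out}; {Limit switch is inoperative, Outboard rotor brake is down, South pitch battery stuck, South safety PLC is out}; {Aft hydraulic pack lost, Emergency pitch motor stuck}; {Brake caliper is inoperative}; {Lower contactor trips}.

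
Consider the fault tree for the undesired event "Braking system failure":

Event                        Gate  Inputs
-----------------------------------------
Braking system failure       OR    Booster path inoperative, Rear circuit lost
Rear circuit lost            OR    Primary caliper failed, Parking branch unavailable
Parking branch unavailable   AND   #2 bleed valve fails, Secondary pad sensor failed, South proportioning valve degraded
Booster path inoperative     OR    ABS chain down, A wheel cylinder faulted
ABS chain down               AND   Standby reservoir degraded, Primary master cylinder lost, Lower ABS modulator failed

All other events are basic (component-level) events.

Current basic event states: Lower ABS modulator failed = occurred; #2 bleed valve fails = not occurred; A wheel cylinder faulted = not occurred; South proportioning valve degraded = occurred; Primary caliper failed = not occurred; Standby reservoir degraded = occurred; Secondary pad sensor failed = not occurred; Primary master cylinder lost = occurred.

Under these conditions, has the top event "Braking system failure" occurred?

ABS chain down [AND]: Standby reservoir degraded=occurs, Primary master cylinder lost=occurs, Lower ABS modulator failed=occurs → all inputs occur → occurs.
Booster path inoperative [OR]: ABS chain down=occurs, A wheel cylinder faulted=not → at least one input occurs → occurs.
Parking branch unavailable [AND]: #2 bleed valve fails=not, Secondary pad sensor failed=not, South proportioning valve degraded=occurs → not all inputs occur → does not occur.
Rear circuit lost [OR]: Primary caliper failed=not, Parking branch unavailable=not → no input occurs → does not occur.
Braking system failure [OR]: Booster path inoperative=occurs, Rear circuit lost=not → at least one input occurs → occurs.

Yes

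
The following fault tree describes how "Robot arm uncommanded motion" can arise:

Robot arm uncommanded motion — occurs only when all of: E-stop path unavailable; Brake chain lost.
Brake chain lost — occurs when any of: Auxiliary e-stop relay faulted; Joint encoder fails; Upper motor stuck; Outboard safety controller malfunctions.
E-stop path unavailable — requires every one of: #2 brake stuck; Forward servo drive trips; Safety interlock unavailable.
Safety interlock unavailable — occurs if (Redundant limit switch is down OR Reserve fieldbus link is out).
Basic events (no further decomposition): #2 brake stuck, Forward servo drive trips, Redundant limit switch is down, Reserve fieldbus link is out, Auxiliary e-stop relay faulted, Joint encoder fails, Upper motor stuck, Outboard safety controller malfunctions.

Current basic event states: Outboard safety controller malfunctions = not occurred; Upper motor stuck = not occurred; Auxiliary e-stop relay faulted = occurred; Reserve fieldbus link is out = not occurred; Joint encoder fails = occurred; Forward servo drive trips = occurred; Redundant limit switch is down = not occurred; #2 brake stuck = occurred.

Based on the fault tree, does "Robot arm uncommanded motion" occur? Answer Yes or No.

Safety interlock unavailable [OR]: Redundant limit switch is down=not, Reserve fieldbus link is out=not → no input occurs → does not occur.
E-stop path unavailable [AND]: #2 brake stuck=occurs, Forward servo drive trips=occurs, Safety interlock unavailable=not → not all inputs occur → does not occur.
Brake chain lost [OR]: Auxiliary e-stop relay faulted=occurs, Joint encoder fails=occurs, Upper motor stuck=not, Outboard safety controller malfunctions=not → at least one input occurs → occurs.
Robot arm uncommanded motion [AND]: E-stop path unavailable=not, Brake chain lost=occurs → not all inputs occur → does not occur.

No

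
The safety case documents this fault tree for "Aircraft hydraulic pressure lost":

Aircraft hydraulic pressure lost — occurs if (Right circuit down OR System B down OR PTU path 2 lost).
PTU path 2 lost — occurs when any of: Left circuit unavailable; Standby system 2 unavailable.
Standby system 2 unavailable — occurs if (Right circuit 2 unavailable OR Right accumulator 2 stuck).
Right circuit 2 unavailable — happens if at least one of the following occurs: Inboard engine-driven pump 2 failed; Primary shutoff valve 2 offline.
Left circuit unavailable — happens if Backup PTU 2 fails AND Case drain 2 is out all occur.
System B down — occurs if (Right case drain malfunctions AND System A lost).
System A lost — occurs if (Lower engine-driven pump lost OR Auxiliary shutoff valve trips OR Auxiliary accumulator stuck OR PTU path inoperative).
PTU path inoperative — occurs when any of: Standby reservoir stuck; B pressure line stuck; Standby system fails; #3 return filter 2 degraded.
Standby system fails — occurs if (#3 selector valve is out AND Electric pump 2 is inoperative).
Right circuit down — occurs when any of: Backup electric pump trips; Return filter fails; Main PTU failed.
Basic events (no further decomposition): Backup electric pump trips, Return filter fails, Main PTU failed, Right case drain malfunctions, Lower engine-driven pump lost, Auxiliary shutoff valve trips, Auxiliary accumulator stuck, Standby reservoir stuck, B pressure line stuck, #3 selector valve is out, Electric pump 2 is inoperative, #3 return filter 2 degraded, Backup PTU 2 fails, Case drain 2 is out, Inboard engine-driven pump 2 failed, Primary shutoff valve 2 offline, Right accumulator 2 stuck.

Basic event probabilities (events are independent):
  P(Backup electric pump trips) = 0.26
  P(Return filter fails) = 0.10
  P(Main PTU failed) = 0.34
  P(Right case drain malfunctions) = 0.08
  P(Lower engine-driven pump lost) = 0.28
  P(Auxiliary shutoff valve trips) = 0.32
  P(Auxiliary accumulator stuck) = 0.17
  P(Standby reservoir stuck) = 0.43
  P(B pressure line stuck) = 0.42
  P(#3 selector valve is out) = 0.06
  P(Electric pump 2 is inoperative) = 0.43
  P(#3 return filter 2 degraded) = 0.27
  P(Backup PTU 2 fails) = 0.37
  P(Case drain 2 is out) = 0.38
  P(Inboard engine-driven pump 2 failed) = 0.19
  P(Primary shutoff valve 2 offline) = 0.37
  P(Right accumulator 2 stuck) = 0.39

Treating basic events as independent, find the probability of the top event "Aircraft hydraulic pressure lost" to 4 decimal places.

P(Right circuit down) [OR] = 1 − (1−0.26) × (1−0.10) × (1−0.34) = 0.560440
P(Standby system fails) [AND] = 0.06 × 0.43 = 0.025800
P(PTU path inoperative) [OR] = 1 − (1−0.43) × (1−0.42) × (1−0.025800) × (1−0.27) = 0.764889
P(System A lost) [OR] = 1 − (1−0.28) × (1−0.32) × (1−0.17) × (1−0.764889) = 0.904458
P(System B down) [AND] = 0.08 × 0.904458 = 0.072357
P(Left circuit unavailable) [AND] = 0.37 × 0.38 = 0.140600
P(Right circuit 2 unavailable) [OR] = 1 − (1−0.19) × (1−0.37) = 0.489700
P(Standby system 2 unavailable) [OR] = 1 − (1−0.489700) × (1−0.39) = 0.688717
P(PTU path 2 lost) [OR] = 1 − (1−0.140600) × (1−0.688717) = 0.732483
P(Aircraft hydraulic pressure lost) [OR] = 1 − (1−0.560440) × (1−0.072357) × (1−0.732483) = 0.890919
Rounded to 4 decimal places: P(Aircraft hydraulic pressure lost) ≈ 0.8909.

0.8909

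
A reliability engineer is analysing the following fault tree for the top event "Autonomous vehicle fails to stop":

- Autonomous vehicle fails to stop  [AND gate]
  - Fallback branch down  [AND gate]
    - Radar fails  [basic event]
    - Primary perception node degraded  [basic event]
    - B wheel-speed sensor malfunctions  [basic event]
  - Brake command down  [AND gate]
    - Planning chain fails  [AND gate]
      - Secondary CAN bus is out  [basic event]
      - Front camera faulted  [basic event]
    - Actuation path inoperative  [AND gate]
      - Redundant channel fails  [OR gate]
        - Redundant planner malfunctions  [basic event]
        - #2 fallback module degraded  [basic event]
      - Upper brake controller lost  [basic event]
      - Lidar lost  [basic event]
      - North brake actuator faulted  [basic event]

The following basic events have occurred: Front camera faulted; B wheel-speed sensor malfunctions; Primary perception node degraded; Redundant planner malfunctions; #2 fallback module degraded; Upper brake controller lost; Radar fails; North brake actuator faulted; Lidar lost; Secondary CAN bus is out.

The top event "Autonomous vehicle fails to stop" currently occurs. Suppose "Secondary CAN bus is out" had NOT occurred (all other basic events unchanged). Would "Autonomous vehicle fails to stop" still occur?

Counterfactual: set "Secondary CAN bus is out" to not occurred.
Fallback branch down [AND]: Radar fails=occurs, Primary perception node degraded=occurs, B wheel-speed sensor malfunctions=occurs → all inputs occur → occurs.
Planning chain fails [AND]: Secondary CAN bus is out=not, Front camera faulted=occurs → not all inputs occur → does not occur.
Redundant channel fails [OR]: Redundant planner malfunctions=occurs, #2 fallback module degraded=occurs → at least one input occurs → occurs.
Actuation path inoperative [AND]: Redundant channel fails=occurs, Upper brake controller lost=occurs, Lidar lost=occurs, North brake actuator faulted=occurs → all inputs occur → occurs.
Brake command down [AND]: Planning chain fails=not, Actuation path inoperative=occurs → not all inputs occur → does not occur.
Autonomous vehicle fails to stop [AND]: Fallback branch down=occurs, Brake command down=not → not all inputs occur → does not occur.

No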